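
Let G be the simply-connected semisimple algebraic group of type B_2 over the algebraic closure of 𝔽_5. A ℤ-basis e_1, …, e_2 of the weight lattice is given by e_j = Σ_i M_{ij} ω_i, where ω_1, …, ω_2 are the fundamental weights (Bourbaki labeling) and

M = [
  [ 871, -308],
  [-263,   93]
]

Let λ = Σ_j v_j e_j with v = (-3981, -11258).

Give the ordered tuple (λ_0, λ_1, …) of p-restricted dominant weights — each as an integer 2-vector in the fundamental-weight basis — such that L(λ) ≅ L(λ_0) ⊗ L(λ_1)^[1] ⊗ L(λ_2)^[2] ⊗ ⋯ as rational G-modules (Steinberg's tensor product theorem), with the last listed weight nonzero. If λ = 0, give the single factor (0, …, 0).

((3, 4), (2, 1))

Compute c_i = Σ_j M_{ij} v_j with v = (-3981, -11258):
  c_1 = 871*-3981 + -308*-11258 = 13
  c_2 = -263*-3981 + 93*-11258 = 9
p = 5; digits c_i = Σ_j d_{ij}·5^j, 0 ≤ d_{ij} < 5:
  c_1 = 13 = 3·5^0 + 2·5^1
  c_2 = 9 = 4·5^0 + 1·5^1
p-restricted factor λ_0 = (3, 4)
p-restricted factor λ_1 = (2, 1)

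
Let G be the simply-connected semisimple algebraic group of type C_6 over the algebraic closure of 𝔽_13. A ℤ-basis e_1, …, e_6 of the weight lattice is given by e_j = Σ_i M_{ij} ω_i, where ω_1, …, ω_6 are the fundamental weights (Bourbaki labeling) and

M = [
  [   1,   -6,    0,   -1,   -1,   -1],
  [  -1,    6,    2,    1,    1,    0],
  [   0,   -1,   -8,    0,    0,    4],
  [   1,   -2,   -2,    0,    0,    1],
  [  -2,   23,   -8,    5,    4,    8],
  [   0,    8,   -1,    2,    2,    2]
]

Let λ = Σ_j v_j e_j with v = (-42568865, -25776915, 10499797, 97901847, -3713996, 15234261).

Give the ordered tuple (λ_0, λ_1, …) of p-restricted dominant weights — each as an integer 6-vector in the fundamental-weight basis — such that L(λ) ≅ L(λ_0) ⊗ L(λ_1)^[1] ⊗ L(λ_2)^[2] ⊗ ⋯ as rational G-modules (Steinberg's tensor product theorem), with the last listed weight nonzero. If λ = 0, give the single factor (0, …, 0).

Change of basis e → ω: c = M·v where v = (-42568865, -25776915, 10499797, 97901847, -3713996, 15234261):
  c_1 = (1)·(-42568865) + (-6)·(-25776915) + (0)·(10499797) + (-1)·(97901847) + (-1)·(-3713996) + (-1)·(15234261) = 2670513
  c_2 = (-1)·(-42568865) + (6)·(-25776915) + (2)·(10499797) + (1)·(97901847) + (1)·(-3713996) + (0)·(15234261) = 3094820
  c_3 = (0)·(-42568865) + (-1)·(-25776915) + (-8)·(10499797) + (0)·(97901847) + (0)·(-3713996) + (4)·(15234261) = 2715583
  c_4 = (1)·(-42568865) + (-2)·(-25776915) + (-2)·(10499797) + (0)·(97901847) + (0)·(-3713996) + (1)·(15234261) = 3219632
  c_5 = (-2)·(-42568865) + (23)·(-25776915) + (-8)·(10499797) + (5)·(97901847) + (4)·(-3713996) + (8)·(15234261) = 4797648
  c_6 = (0)·(-42568865) + (8)·(-25776915) + (-1)·(10499797) + (2)·(97901847) + (2)·(-3713996) + (2)·(15234261) = 2129107
p = 13; digits c_i = Σ_j d_{ij}·13^j, 0 ≤ d_{ij} < 13:
  c_1 = 2670513 = 1·13^0 + 11·13^1 + 6·13^2 + 6·13^3 + 2·13^4 + 7·13^5
  c_2 = 3094820 = 1·13^0 + 7·13^1 + 8·13^2 + 4·13^3 + 4·13^4 + 8·13^5
  c_3 = 2715583 = 0·13^0 + 7·13^1 + 0·13^2 + 1·13^3 + 4·13^4 + 7·13^5
  c_4 = 3219632 = 0·13^0 + 1·13^1 + 6·13^2 + 9·13^3 + 8·13^4 + 8·13^5
  c_5 = 4797648 = 11·13^0 + 5·13^1 + 9·13^2 + 12·13^3 + 11·13^4 + 12·13^5
  c_6 = 2129107 = 6·13^0 + 3·13^1 + 1·13^2 + 7·13^3 + 9·13^4 + 5·13^5
p-restricted factor λ_0 = (1, 1, 0, 0, 11, 6)
p-restricted factor λ_1 = (11, 7, 7, 1, 5, 3)
p-restricted factor λ_2 = (6, 8, 0, 6, 9, 1)
p-restricted factor λ_3 = (6, 4, 1, 9, 12, 7)
p-restricted factor λ_4 = (2, 4, 4, 8, 11, 9)
p-restricted factor λ_5 = (7, 8, 7, 8, 12, 5)

((1, 1, 0, 0, 11, 6), (11, 7, 7, 1, 5, 3), (6, 8, 0, 6, 9, 1), (6, 4, 1, 9, 12, 7), (2, 4, 4, 8, 11, 9), (7, 8, 7, 8, 12, 5))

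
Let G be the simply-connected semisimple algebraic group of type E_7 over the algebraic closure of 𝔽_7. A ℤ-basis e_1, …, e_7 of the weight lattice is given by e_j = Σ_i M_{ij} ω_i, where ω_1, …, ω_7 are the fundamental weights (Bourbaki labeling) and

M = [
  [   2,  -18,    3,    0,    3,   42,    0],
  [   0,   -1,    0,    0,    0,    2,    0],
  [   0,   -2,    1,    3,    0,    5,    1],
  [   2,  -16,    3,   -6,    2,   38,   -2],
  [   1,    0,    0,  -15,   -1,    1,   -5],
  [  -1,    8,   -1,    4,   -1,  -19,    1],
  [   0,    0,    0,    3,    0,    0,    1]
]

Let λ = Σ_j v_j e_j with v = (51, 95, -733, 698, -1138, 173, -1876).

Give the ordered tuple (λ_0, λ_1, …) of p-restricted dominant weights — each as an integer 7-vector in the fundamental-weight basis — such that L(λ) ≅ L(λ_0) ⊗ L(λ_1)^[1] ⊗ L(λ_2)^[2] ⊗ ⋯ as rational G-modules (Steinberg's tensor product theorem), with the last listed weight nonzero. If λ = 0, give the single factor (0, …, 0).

((3, 6, 6, 0, 6, 6, 1), (6, 0, 1, 0, 3, 1, 3), (0, 5, 3, 5, 5, 4, 4))

Change of basis e → ω: c = M·v where v = (51, 95, -733, 698, -1138, 173, -1876):
  c_1 = 2*51 + -18*95 + 3*-733 + 0*698 + 3*-1138 + 42*173 + 0*-1876 = 45
  c_2 = 0*51 + -1*95 + 0*-733 + 0*698 + 0*-1138 + 2*173 + 0*-1876 = 251
  c_3 = 0*51 + -2*95 + 1*-733 + 3*698 + 0*-1138 + 5*173 + 1*-1876 = 160
  c_4 = 2*51 + -16*95 + 3*-733 + -6*698 + 2*-1138 + 38*173 + -2*-1876 = 245
  c_5 = 1*51 + 0*95 + 0*-733 + -15*698 + -1*-1138 + 1*173 + -5*-1876 = 272
  c_6 = -1*51 + 8*95 + -1*-733 + 4*698 + -1*-1138 + -19*173 + 1*-1876 = 209
  c_7 = 0*51 + 0*95 + 0*-733 + 3*698 + 0*-1138 + 0*173 + 1*-1876 = 218
Base-7 expansion of each c_i:
  c_1 = 45 = 3·7^0 + 6·7^1
  c_2 = 251 = 6·7^0 + 0·7^1 + 5·7^2
  c_3 = 160 = 6·7^0 + 1·7^1 + 3·7^2
  c_4 = 245 = 0·7^0 + 0·7^1 + 5·7^2
  c_5 = 272 = 6·7^0 + 3·7^1 + 5·7^2
  c_6 = 209 = 6·7^0 + 1·7^1 + 4·7^2
  c_7 = 218 = 1·7^0 + 3·7^1 + 4·7^2
Factor λ_0 = (3, 6, 6, 0, 6, 6, 1)
Factor λ_1 = (6, 0, 1, 0, 3, 1, 3)
Factor λ_2 = (0, 5, 3, 5, 5, 4, 4)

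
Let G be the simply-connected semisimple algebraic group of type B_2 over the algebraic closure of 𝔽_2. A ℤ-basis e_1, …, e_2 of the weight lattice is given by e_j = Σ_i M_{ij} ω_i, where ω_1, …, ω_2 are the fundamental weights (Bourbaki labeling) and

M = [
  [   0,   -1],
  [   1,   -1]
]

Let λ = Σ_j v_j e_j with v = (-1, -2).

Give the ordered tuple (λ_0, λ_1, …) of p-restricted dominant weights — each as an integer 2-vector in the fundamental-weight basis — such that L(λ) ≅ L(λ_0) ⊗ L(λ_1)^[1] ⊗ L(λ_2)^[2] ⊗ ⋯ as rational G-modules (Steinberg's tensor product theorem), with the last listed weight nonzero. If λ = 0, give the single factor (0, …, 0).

((0, 1), (1, 0))

Converting to the ω-basis (c_i = row i of M dotted with v = (-1, -2)):
  c_1 = (0)·(-1) + (-1)·(-2) = 2
  c_2 = (1)·(-1) + (-1)·(-2) = 1
Expand coordinatewise in base 2:
  c_1 = 2 = 0·2^0 + 1·2^1
  c_2 = 1 = 1·2^0
Factor λ_0 = (0, 1)
Factor λ_1 = (1, 0)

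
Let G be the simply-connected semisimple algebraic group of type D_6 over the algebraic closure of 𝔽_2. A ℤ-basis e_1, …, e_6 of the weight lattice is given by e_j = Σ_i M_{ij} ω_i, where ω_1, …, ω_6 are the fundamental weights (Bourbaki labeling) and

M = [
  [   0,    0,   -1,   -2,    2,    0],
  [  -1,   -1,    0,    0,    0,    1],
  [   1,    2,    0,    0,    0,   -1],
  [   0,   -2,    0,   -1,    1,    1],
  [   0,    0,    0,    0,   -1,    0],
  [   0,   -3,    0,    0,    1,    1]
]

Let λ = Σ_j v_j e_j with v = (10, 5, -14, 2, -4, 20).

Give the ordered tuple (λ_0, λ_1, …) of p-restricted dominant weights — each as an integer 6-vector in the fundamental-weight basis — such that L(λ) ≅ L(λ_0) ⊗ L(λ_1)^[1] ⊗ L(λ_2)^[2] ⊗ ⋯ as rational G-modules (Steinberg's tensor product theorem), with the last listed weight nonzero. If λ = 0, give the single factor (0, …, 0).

Compute c_i = Σ_j M_{ij} v_j with v = (10, 5, -14, 2, -4, 20):
  c_1 = (0)·(10) + (0)·(5) + (-1)·(-14) + (-2)·(2) + (2)·(-4) + (0)·(20) = 2
  c_2 = (-1)·(10) + (-1)·(5) + (0)·(-14) + (0)·(2) + (0)·(-4) + (1)·(20) = 5
  c_3 = (1)·(10) + (2)·(5) + (0)·(-14) + (0)·(2) + (0)·(-4) + (-1)·(20) = 0
  c_4 = (0)·(10) + (-2)·(5) + (0)·(-14) + (-1)·(2) + (1)·(-4) + (1)·(20) = 4
  c_5 = (0)·(10) + (0)·(5) + (0)·(-14) + (0)·(2) + (-1)·(-4) + (0)·(20) = 4
  c_6 = (0)·(10) + (-3)·(5) + (0)·(-14) + (0)·(2) + (1)·(-4) + (1)·(20) = 1
Base-2 expansion of each c_i:
  c_1 = 2 = 0·2^0 + 1·2^1
  c_2 = 5 = 1·2^0 + 0·2^1 + 1·2^2
  c_3 = 0
  c_4 = 4 = 0·2^0 + 0·2^1 + 1·2^2
  c_5 = 4 = 0·2^0 + 0·2^1 + 1·2^2
  c_6 = 1 = 1·2^0
λ_0 = (0, 1, 0, 0, 0, 1)
λ_1 = (1, 0, 0, 0, 0, 0)
λ_2 = (0, 1, 0, 1, 1, 0)

((0, 1, 0, 0, 0, 1), (1, 0, 0, 0, 0, 0), (0, 1, 0, 1, 1, 0))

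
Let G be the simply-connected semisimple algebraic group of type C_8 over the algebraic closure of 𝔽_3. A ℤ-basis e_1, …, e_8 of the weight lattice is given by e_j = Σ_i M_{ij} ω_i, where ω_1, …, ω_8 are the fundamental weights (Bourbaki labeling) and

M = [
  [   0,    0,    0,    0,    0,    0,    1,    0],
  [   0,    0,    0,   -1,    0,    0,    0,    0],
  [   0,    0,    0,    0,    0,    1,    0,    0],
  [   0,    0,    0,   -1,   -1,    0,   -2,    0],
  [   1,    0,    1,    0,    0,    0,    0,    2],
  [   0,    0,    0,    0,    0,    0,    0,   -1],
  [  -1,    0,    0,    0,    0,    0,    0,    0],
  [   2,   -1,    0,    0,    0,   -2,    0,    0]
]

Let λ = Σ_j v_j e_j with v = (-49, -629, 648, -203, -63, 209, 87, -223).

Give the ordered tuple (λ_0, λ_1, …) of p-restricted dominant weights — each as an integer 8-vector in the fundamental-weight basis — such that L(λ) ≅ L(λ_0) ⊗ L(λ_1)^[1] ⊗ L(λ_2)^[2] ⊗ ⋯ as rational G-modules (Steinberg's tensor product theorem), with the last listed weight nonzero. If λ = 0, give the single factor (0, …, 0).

Converting to the ω-basis (c_i = row i of M dotted with v = (-49, -629, 648, -203, -63, 209, 87, -223)):
  c_1 = (0)·(-49) + (0)·(-629) + 0·648 + (0)·(-203) + (0)·(-63) + 0·209 + 1·87 + (0)·(-223) = 87
  c_2 = (0)·(-49) + (0)·(-629) + 0·648 + (-1)·(-203) + (0)·(-63) + 0·209 + 0·87 + (0)·(-223) = 203
  c_3 = (0)·(-49) + (0)·(-629) + 0·648 + (0)·(-203) + (0)·(-63) + 1·209 + 0·87 + (0)·(-223) = 209
  c_4 = (0)·(-49) + (0)·(-629) + 0·648 + (-1)·(-203) + (-1)·(-63) + 0·209 + (-2)·(87) + (0)·(-223) = 92
  c_5 = (1)·(-49) + (0)·(-629) + 1·648 + (0)·(-203) + (0)·(-63) + 0·209 + 0·87 + (2)·(-223) = 153
  c_6 = (0)·(-49) + (0)·(-629) + 0·648 + (0)·(-203) + (0)·(-63) + 0·209 + 0·87 + (-1)·(-223) = 223
  c_7 = (-1)·(-49) + (0)·(-629) + 0·648 + (0)·(-203) + (0)·(-63) + 0·209 + 0·87 + (0)·(-223) = 49
  c_8 = (2)·(-49) + (-1)·(-629) + 0·648 + (0)·(-203) + (0)·(-63) + (-2)·(209) + 0·87 + (0)·(-223) = 113
Writing each c_i in base p = 3:
  c_1 = 87 = 0·3^0 + 2·3^1 + 0·3^2 + 0·3^3 + 1·3^4
  c_2 = 203 = 2·3^0 + 1·3^1 + 1·3^2 + 1·3^3 + 2·3^4
  c_3 = 209 = 2·3^0 + 0·3^1 + 2·3^2 + 1·3^3 + 2·3^4
  c_4 = 92 = 2·3^0 + 0·3^1 + 1·3^2 + 0·3^3 + 1·3^4
  c_5 = 153 = 0·3^0 + 0·3^1 + 2·3^2 + 2·3^3 + 1·3^4
  c_6 = 223 = 1·3^0 + 2·3^1 + 0·3^2 + 2·3^3 + 2·3^4
  c_7 = 49 = 1·3^0 + 1·3^1 + 2·3^2 + 1·3^3
  c_8 = 113 = 2·3^0 + 1·3^1 + 0·3^2 + 1·3^3 + 1·3^4
λ_0 = (0, 2, 2, 2, 0, 1, 1, 2)
λ_1 = (2, 1, 0, 0, 0, 2, 1, 1)
λ_2 = (0, 1, 2, 1, 2, 0, 2, 0)
λ_3 = (0, 1, 1, 0, 2, 2, 1, 1)
λ_4 = (1, 2, 2, 1, 1, 2, 0, 1)

((0, 2, 2, 2, 0, 1, 1, 2), (2, 1, 0, 0, 0, 2, 1, 1), (0, 1, 2, 1, 2, 0, 2, 0), (0, 1, 1, 0, 2, 2, 1, 1), (1, 2, 2, 1, 1, 2, 0, 1))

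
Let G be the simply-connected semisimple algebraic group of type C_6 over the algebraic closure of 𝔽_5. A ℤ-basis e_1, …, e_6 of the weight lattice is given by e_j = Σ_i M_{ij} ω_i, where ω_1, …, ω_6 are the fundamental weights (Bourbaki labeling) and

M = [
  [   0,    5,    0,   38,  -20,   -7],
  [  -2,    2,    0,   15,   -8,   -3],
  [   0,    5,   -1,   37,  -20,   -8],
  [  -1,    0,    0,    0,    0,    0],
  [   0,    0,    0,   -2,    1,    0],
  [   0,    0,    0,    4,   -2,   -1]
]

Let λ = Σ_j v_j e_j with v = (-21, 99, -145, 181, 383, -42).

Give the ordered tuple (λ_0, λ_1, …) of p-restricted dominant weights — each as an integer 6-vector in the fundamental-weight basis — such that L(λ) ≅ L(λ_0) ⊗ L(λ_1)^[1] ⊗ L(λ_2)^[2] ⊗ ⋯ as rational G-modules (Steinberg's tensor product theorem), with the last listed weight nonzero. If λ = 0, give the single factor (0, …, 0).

((2, 2, 3, 1, 1, 0), (1, 3, 2, 4, 4, 0))

In the fundamental-weight basis, λ has coordinates c = M·v (v = (-21, 99, -145, 181, 383, -42)):
  c_1 = (0)·(-21) + (5)·(99) + (0)·(-145) + (38)·(181) + (-20)·(383) + (-7)·(-42) = 7
  c_2 = (-2)·(-21) + (2)·(99) + (0)·(-145) + (15)·(181) + (-8)·(383) + (-3)·(-42) = 17
  c_3 = (0)·(-21) + (5)·(99) + (-1)·(-145) + (37)·(181) + (-20)·(383) + (-8)·(-42) = 13
  c_4 = (-1)·(-21) + (0)·(99) + (0)·(-145) + (0)·(181) + (0)·(383) + (0)·(-42) = 21
  c_5 = (0)·(-21) + (0)·(99) + (0)·(-145) + (-2)·(181) + (1)·(383) + (0)·(-42) = 21
  c_6 = (0)·(-21) + (0)·(99) + (0)·(-145) + (4)·(181) + (-2)·(383) + (-1)·(-42) = 0
p = 5; digits c_i = Σ_j d_{ij}·5^j, 0 ≤ d_{ij} < 5:
  c_1 = 7 = 2·5^0 + 1·5^1
  c_2 = 17 = 2·5^0 + 3·5^1
  c_3 = 13 = 3·5^0 + 2·5^1
  c_4 = 21 = 1·5^0 + 4·5^1
  c_5 = 21 = 1·5^0 + 4·5^1
  c_6 = 0
λ_0 = (2, 2, 3, 1, 1, 0)
λ_1 = (1, 3, 2, 4, 4, 0)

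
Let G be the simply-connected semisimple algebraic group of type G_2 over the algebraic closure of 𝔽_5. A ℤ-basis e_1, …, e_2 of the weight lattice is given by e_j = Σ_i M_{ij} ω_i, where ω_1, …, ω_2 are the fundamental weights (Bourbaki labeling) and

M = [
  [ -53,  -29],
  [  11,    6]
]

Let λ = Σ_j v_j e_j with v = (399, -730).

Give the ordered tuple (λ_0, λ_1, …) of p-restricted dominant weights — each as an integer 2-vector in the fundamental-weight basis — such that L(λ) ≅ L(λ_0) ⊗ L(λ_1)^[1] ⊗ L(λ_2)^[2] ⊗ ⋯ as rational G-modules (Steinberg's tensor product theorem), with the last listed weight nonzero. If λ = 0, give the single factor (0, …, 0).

((3, 4), (4, 1))

ω-coordinates c = M·v, v = (399, -730):
  c_1 = (-53)·(399) + (-29)·(-730) = 23
  c_2 = (11)·(399) + (6)·(-730) = 9
Expand coordinatewise in base 5:
  c_1 = 23 = 3·5^0 + 4·5^1
  c_2 = 9 = 4·5^0 + 1·5^1
Factor λ_0 = (3, 4)
Factor λ_1 = (4, 1)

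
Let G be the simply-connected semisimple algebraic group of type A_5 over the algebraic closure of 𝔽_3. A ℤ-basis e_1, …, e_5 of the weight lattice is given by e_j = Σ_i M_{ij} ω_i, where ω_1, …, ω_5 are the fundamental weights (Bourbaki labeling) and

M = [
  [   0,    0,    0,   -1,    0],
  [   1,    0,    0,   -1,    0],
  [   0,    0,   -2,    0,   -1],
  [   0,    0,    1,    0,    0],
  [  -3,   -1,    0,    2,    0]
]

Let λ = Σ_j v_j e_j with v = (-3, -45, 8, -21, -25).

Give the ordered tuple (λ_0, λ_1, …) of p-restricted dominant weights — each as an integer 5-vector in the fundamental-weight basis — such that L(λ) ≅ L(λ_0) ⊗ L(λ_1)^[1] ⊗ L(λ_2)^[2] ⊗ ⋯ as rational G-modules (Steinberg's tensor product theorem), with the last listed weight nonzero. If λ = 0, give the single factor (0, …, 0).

In the fundamental-weight basis, λ has coordinates c = M·v (v = (-3, -45, 8, -21, -25)):
  c_1 = (0)·(-3) + (0)·(-45) + 0·8 + (-1)·(-21) + (0)·(-25) = 21
  c_2 = (1)·(-3) + (0)·(-45) + 0·8 + (-1)·(-21) + (0)·(-25) = 18
  c_3 = (0)·(-3) + (0)·(-45) + (-2)·(8) + (0)·(-21) + (-1)·(-25) = 9
  c_4 = (0)·(-3) + (0)·(-45) + 1·8 + (0)·(-21) + (0)·(-25) = 8
  c_5 = (-3)·(-3) + (-1)·(-45) + 0·8 + (2)·(-21) + (0)·(-25) = 12
Writing each c_i in base p = 3:
  c_1 = 21 = 0·3^0 + 1·3^1 + 2·3^2
  c_2 = 18 = 0·3^0 + 0·3^1 + 2·3^2
  c_3 = 9 = 0·3^0 + 0·3^1 + 1·3^2
  c_4 = 8 = 2·3^0 + 2·3^1
  c_5 = 12 = 0·3^0 + 1·3^1 + 1·3^2
p-restricted factor λ_0 = (0, 0, 0, 2, 0)
p-restricted factor λ_1 = (1, 0, 0, 2, 1)
p-restricted factor λ_2 = (2, 2, 1, 0, 1)

((0, 0, 0, 2, 0), (1, 0, 0, 2, 1), (2, 2, 1, 0, 1))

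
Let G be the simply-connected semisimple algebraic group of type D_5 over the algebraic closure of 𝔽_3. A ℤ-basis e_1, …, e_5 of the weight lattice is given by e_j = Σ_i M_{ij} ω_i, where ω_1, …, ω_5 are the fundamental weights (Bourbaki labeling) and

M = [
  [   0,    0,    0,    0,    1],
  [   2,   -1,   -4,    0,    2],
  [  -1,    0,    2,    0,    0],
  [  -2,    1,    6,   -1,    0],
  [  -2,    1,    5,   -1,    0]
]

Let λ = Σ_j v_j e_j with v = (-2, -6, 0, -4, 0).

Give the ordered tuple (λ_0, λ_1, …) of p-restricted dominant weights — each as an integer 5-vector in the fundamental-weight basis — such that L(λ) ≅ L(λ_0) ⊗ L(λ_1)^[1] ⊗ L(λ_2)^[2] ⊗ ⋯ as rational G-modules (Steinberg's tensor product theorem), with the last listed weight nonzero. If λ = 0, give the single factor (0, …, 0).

((0, 2, 2, 2, 2),)

Compute c_i = Σ_j M_{ij} v_j with v = (-2, -6, 0, -4, 0):
  c_1 = 0*-2 + 0*-6 + 0*0 + 0*-4 + 1*0 = 0
  c_2 = 2*-2 + -1*-6 + -4*0 + 0*-4 + 2*0 = 2
  c_3 = -1*-2 + 0*-6 + 2*0 + 0*-4 + 0*0 = 2
  c_4 = -2*-2 + 1*-6 + 6*0 + -1*-4 + 0*0 = 2
  c_5 = -2*-2 + 1*-6 + 5*0 + -1*-4 + 0*0 = 2
Expand coordinatewise in base 3:
  c_1 = 0
  c_2 = 2 = 2·3^0
  c_3 = 2 = 2·3^0
  c_4 = 2 = 2·3^0
  c_5 = 2 = 2·3^0
λ_0 = (0, 2, 2, 2, 2)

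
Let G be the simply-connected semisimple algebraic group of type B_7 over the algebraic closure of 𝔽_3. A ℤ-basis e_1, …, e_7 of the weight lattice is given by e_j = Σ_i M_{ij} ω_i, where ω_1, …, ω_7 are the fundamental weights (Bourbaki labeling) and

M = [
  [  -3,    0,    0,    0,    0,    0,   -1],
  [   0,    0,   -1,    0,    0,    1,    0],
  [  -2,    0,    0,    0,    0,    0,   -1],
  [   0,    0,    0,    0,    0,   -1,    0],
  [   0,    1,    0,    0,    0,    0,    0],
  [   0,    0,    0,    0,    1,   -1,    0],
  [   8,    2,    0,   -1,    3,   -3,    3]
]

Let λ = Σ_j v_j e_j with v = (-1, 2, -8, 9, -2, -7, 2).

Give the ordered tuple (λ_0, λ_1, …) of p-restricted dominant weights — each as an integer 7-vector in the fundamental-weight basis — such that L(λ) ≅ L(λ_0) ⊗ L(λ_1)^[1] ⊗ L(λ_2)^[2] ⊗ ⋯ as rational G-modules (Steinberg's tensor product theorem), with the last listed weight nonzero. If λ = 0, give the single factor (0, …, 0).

((1, 1, 0, 1, 2, 2, 2), (0, 0, 0, 2, 0, 1, 2))

ω-coordinates c = M·v, v = (-1, 2, -8, 9, -2, -7, 2):
  c_1 = (-3)·(-1) + 0·2 + (0)·(-8) + 0·9 + (0)·(-2) + (0)·(-7) + (-1)·(2) = 1
  c_2 = (0)·(-1) + 0·2 + (-1)·(-8) + 0·9 + (0)·(-2) + (1)·(-7) + 0·2 = 1
  c_3 = (-2)·(-1) + 0·2 + (0)·(-8) + 0·9 + (0)·(-2) + (0)·(-7) + (-1)·(2) = 0
  c_4 = (0)·(-1) + 0·2 + (0)·(-8) + 0·9 + (0)·(-2) + (-1)·(-7) + 0·2 = 7
  c_5 = (0)·(-1) + 1·2 + (0)·(-8) + 0·9 + (0)·(-2) + (0)·(-7) + 0·2 = 2
  c_6 = (0)·(-1) + 0·2 + (0)·(-8) + 0·9 + (1)·(-2) + (-1)·(-7) + 0·2 = 5
  c_7 = (8)·(-1) + 2·2 + (0)·(-8) + (-1)·(9) + (3)·(-2) + (-3)·(-7) + 3·2 = 8
Base-3 expansion of each c_i:
  c_1 = 1 = 1·3^0
  c_2 = 1 = 1·3^0
  c_3 = 0
  c_4 = 7 = 1·3^0 + 2·3^1
  c_5 = 2 = 2·3^0
  c_6 = 5 = 2·3^0 + 1·3^1
  c_7 = 8 = 2·3^0 + 2·3^1
λ_0 = (1, 1, 0, 1, 2, 2, 2)
λ_1 = (0, 0, 0, 2, 0, 1, 2)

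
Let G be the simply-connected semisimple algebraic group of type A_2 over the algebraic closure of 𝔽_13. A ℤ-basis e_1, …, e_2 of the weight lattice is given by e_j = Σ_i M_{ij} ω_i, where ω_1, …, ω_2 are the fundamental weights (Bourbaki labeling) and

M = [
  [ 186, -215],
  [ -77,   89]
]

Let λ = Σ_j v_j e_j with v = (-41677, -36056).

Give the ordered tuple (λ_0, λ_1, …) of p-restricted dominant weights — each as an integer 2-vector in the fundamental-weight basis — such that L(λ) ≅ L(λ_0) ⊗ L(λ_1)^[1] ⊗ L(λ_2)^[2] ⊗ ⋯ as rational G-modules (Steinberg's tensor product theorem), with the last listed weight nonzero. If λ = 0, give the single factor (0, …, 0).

((1, 2), (9, 11))

Converting to the ω-basis (c_i = row i of M dotted with v = (-41677, -36056)):
  c_1 = (186)·(-41677) + (-215)·(-36056) = 118
  c_2 = (-77)·(-41677) + (89)·(-36056) = 145
p = 13; digits c_i = Σ_j d_{ij}·13^j, 0 ≤ d_{ij} < 13:
  c_1 = 118 = 1·13^0 + 9·13^1
  c_2 = 145 = 2·13^0 + 11·13^1
p-restricted factor λ_0 = (1, 2)
p-restricted factor λ_1 = (9, 11)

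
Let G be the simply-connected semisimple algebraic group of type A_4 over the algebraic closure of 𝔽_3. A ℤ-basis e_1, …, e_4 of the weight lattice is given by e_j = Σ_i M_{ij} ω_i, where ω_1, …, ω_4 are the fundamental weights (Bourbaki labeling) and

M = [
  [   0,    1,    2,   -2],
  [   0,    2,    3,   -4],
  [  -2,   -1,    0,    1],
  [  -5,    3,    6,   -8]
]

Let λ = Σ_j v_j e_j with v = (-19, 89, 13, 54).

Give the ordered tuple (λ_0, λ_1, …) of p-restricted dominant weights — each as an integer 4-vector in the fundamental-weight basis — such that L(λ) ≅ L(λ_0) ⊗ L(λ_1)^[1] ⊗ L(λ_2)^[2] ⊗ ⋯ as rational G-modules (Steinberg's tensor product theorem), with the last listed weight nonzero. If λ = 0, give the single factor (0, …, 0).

Compute c_i = Σ_j M_{ij} v_j with v = (-19, 89, 13, 54):
  c_1 = 0*-19 + 1*89 + 2*13 + -2*54 = 7
  c_2 = 0*-19 + 2*89 + 3*13 + -4*54 = 1
  c_3 = -2*-19 + -1*89 + 0*13 + 1*54 = 3
  c_4 = -5*-19 + 3*89 + 6*13 + -8*54 = 8
Writing each c_i in base p = 3:
  c_1 = 7 = 1·3^0 + 2·3^1
  c_2 = 1 = 1·3^0
  c_3 = 3 = 0·3^0 + 1·3^1
  c_4 = 8 = 2·3^0 + 2·3^1
λ_0 = (1, 1, 0, 2)
λ_1 = (2, 0, 1, 2)

((1, 1, 0, 2), (2, 0, 1, 2))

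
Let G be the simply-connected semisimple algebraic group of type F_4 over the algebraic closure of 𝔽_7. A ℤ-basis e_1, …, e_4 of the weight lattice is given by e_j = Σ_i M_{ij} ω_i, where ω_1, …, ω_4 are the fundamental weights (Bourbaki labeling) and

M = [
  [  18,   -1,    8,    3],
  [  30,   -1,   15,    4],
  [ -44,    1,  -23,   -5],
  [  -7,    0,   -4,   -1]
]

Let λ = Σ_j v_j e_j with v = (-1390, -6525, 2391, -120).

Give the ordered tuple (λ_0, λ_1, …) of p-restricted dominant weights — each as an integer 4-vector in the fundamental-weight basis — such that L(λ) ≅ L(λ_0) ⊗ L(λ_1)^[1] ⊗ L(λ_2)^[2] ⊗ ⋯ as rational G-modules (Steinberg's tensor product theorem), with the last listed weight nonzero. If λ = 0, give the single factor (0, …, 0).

((0, 0, 4, 6), (4, 2, 6, 5), (5, 4, 4, 5))

ω-coordinates c = M·v, v = (-1390, -6525, 2391, -120):
  c_1 = 18*-1390 + -1*-6525 + 8*2391 + 3*-120 = 273
  c_2 = 30*-1390 + -1*-6525 + 15*2391 + 4*-120 = 210
  c_3 = -44*-1390 + 1*-6525 + -23*2391 + -5*-120 = 242
  c_4 = -7*-1390 + 0*-6525 + -4*2391 + -1*-120 = 286
Base-7 expansion of each c_i:
  c_1 = 273 = 0·7^0 + 4·7^1 + 5·7^2
  c_2 = 210 = 0·7^0 + 2·7^1 + 4·7^2
  c_3 = 242 = 4·7^0 + 6·7^1 + 4·7^2
  c_4 = 286 = 6·7^0 + 5·7^1 + 5·7^2
Factor λ_0 = (0, 0, 4, 6)
Factor λ_1 = (4, 2, 6, 5)
Factor λ_2 = (5, 4, 4, 5)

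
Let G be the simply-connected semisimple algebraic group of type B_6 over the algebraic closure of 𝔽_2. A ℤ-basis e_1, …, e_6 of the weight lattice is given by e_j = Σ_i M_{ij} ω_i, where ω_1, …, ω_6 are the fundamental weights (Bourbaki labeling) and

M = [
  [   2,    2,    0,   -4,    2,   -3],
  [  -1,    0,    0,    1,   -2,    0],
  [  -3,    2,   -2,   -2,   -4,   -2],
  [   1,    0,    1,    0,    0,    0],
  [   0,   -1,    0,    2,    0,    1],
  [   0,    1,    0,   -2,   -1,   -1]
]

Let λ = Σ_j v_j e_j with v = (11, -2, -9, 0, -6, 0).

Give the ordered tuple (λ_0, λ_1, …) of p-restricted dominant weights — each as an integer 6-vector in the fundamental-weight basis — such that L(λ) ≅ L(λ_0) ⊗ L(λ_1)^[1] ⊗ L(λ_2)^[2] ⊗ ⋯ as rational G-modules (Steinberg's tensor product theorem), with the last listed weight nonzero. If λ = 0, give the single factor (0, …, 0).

In the fundamental-weight basis, λ has coordinates c = M·v (v = (11, -2, -9, 0, -6, 0)):
  c_1 = 2·11 + (2)·(-2) + (0)·(-9) + (-4)·(0) + (2)·(-6) + (-3)·(0) = 6
  c_2 = (-1)·(11) + (0)·(-2) + (0)·(-9) + 1·0 + (-2)·(-6) + 0·0 = 1
  c_3 = (-3)·(11) + (2)·(-2) + (-2)·(-9) + (-2)·(0) + (-4)·(-6) + (-2)·(0) = 5
  c_4 = 1·11 + (0)·(-2) + (1)·(-9) + 0·0 + (0)·(-6) + 0·0 = 2
  c_5 = 0·11 + (-1)·(-2) + (0)·(-9) + 2·0 + (0)·(-6) + 1·0 = 2
  c_6 = 0·11 + (1)·(-2) + (0)·(-9) + (-2)·(0) + (-1)·(-6) + (-1)·(0) = 4
Writing each c_i in base p = 2:
  c_1 = 6 = 0·2^0 + 1·2^1 + 1·2^2
  c_2 = 1 = 1·2^0
  c_3 = 5 = 1·2^0 + 0·2^1 + 1·2^2
  c_4 = 2 = 0·2^0 + 1·2^1
  c_5 = 2 = 0·2^0 + 1·2^1
  c_6 = 4 = 0·2^0 + 0·2^1 + 1·2^2
λ_0 = (0, 1, 1, 0, 0, 0)
λ_1 = (1, 0, 0, 1, 1, 0)
λ_2 = (1, 0, 1, 0, 0, 1)

((0, 1, 1, 0, 0, 0), (1, 0, 0, 1, 1, 0), (1, 0, 1, 0, 0, 1))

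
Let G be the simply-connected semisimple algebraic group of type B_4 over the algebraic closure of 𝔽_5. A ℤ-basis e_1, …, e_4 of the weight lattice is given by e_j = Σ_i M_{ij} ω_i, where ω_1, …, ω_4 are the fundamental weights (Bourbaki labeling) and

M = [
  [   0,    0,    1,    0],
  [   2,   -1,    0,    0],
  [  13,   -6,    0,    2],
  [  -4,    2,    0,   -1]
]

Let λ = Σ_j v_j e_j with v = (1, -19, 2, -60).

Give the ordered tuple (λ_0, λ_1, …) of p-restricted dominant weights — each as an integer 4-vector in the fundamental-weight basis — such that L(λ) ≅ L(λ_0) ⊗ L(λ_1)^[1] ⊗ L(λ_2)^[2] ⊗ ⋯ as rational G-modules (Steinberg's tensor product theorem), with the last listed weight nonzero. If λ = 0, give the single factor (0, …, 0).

Change of basis e → ω: c = M·v where v = (1, -19, 2, -60):
  c_1 = 0*1 + 0*-19 + 1*2 + 0*-60 = 2
  c_2 = 2*1 + -1*-19 + 0*2 + 0*-60 = 21
  c_3 = 13*1 + -6*-19 + 0*2 + 2*-60 = 7
  c_4 = -4*1 + 2*-19 + 0*2 + -1*-60 = 18
Base-5 expansion of each c_i:
  c_1 = 2 = 2·5^0
  c_2 = 21 = 1·5^0 + 4·5^1
  c_3 = 7 = 2·5^0 + 1·5^1
  c_4 = 18 = 3·5^0 + 3·5^1
Factor λ_0 = (2, 1, 2, 3)
Factor λ_1 = (0, 4, 1, 3)

((2, 1, 2, 3), (0, 4, 1, 3))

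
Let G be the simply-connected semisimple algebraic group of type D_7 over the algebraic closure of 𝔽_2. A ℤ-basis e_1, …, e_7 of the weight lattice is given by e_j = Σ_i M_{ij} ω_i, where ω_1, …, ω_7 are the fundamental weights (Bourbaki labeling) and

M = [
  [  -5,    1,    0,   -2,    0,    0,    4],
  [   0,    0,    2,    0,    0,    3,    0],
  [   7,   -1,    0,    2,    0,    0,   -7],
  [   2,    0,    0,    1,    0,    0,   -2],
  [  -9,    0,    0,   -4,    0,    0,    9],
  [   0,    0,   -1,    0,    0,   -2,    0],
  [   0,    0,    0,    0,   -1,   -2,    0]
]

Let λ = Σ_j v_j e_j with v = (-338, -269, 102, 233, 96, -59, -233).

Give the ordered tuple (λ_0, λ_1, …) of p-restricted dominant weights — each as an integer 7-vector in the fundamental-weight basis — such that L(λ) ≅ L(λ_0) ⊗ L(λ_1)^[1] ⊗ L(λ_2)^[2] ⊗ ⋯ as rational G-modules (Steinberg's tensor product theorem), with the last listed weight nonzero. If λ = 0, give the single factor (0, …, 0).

((1, 1, 0, 1, 1, 0, 0), (1, 1, 0, 1, 0, 0, 1), (1, 0, 0, 1, 1, 0, 1), (0, 1, 0, 0, 1, 0, 0), (1, 1, 0, 1, 0, 1, 1))

ω-coordinates c = M·v, v = (-338, -269, 102, 233, 96, -59, -233):
  c_1 = -5*-338 + 1*-269 + 0*102 + -2*233 + 0*96 + 0*-59 + 4*-233 = 23
  c_2 = 0*-338 + 0*-269 + 2*102 + 0*233 + 0*96 + 3*-59 + 0*-233 = 27
  c_3 = 7*-338 + -1*-269 + 0*102 + 2*233 + 0*96 + 0*-59 + -7*-233 = 0
  c_4 = 2*-338 + 0*-269 + 0*102 + 1*233 + 0*96 + 0*-59 + -2*-233 = 23
  c_5 = -9*-338 + 0*-269 + 0*102 + -4*233 + 0*96 + 0*-59 + 9*-233 = 13
  c_6 = 0*-338 + 0*-269 + -1*102 + 0*233 + 0*96 + -2*-59 + 0*-233 = 16
  c_7 = 0*-338 + 0*-269 + 0*102 + 0*233 + -1*96 + -2*-59 + 0*-233 = 22
Expand coordinatewise in base 2:
  c_1 = 23 = 1·2^0 + 1·2^1 + 1·2^2 + 0·2^3 + 1·2^4
  c_2 = 27 = 1·2^0 + 1·2^1 + 0·2^2 + 1·2^3 + 1·2^4
  c_3 = 0
  c_4 = 23 = 1·2^0 + 1·2^1 + 1·2^2 + 0·2^3 + 1·2^4
  c_5 = 13 = 1·2^0 + 0·2^1 + 1·2^2 + 1·2^3
  c_6 = 16 = 0·2^0 + 0·2^1 + 0·2^2 + 0·2^3 + 1·2^4
  c_7 = 22 = 0·2^0 + 1·2^1 + 1·2^2 + 0·2^3 + 1·2^4
Factor λ_0 = (1, 1, 0, 1, 1, 0, 0)
Factor λ_1 = (1, 1, 0, 1, 0, 0, 1)
Factor λ_2 = (1, 0, 0, 1, 1, 0, 1)
Factor λ_3 = (0, 1, 0, 0, 1, 0, 0)
Factor λ_4 = (1, 1, 0, 1, 0, 1, 1)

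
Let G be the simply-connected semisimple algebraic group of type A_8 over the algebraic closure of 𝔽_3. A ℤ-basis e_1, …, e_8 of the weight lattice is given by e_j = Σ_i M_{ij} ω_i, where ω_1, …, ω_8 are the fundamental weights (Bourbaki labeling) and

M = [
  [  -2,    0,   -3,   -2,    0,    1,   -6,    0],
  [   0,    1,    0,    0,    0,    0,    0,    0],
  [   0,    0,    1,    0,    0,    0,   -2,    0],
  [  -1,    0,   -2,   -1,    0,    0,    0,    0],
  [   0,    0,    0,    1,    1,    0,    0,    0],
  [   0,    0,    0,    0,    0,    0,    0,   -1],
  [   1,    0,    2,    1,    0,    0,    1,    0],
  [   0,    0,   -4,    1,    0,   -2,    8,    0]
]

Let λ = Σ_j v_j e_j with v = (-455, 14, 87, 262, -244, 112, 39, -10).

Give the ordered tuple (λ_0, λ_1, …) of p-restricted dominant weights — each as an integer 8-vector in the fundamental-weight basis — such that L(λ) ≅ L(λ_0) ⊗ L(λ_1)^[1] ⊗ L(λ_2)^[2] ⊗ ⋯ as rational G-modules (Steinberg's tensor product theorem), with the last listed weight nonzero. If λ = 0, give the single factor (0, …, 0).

ω-coordinates c = M·v, v = (-455, 14, 87, 262, -244, 112, 39, -10):
  c_1 = (-2)·(-455) + (0)·(14) + (-3)·(87) + (-2)·(262) + (0)·(-244) + (1)·(112) + (-6)·(39) + (0)·(-10) = 3
  c_2 = (0)·(-455) + (1)·(14) + (0)·(87) + (0)·(262) + (0)·(-244) + (0)·(112) + (0)·(39) + (0)·(-10) = 14
  c_3 = (0)·(-455) + (0)·(14) + (1)·(87) + (0)·(262) + (0)·(-244) + (0)·(112) + (-2)·(39) + (0)·(-10) = 9
  c_4 = (-1)·(-455) + (0)·(14) + (-2)·(87) + (-1)·(262) + (0)·(-244) + (0)·(112) + (0)·(39) + (0)·(-10) = 19
  c_5 = (0)·(-455) + (0)·(14) + (0)·(87) + (1)·(262) + (1)·(-244) + (0)·(112) + (0)·(39) + (0)·(-10) = 18
  c_6 = (0)·(-455) + (0)·(14) + (0)·(87) + (0)·(262) + (0)·(-244) + (0)·(112) + (0)·(39) + (-1)·(-10) = 10
  c_7 = (1)·(-455) + (0)·(14) + (2)·(87) + (1)·(262) + (0)·(-244) + (0)·(112) + (1)·(39) + (0)·(-10) = 20
  c_8 = (0)·(-455) + (0)·(14) + (-4)·(87) + (1)·(262) + (0)·(-244) + (-2)·(112) + (8)·(39) + (0)·(-10) = 2
Expand coordinatewise in base 3:
  c_1 = 3 = 0·3^0 + 1·3^1
  c_2 = 14 = 2·3^0 + 1·3^1 + 1·3^2
  c_3 = 9 = 0·3^0 + 0·3^1 + 1·3^2
  c_4 = 19 = 1·3^0 + 0·3^1 + 2·3^2
  c_5 = 18 = 0·3^0 + 0·3^1 + 2·3^2
  c_6 = 10 = 1·3^0 + 0·3^1 + 1·3^2
  c_7 = 20 = 2·3^0 + 0·3^1 + 2·3^2
  c_8 = 2 = 2·3^0
Factor λ_0 = (0, 2, 0, 1, 0, 1, 2, 2)
Factor λ_1 = (1, 1, 0, 0, 0, 0, 0, 0)
Factor λ_2 = (0, 1, 1, 2, 2, 1, 2, 0)

((0, 2, 0, 1, 0, 1, 2, 2), (1, 1, 0, 0, 0, 0, 0, 0), (0, 1, 1, 2, 2, 1, 2, 0))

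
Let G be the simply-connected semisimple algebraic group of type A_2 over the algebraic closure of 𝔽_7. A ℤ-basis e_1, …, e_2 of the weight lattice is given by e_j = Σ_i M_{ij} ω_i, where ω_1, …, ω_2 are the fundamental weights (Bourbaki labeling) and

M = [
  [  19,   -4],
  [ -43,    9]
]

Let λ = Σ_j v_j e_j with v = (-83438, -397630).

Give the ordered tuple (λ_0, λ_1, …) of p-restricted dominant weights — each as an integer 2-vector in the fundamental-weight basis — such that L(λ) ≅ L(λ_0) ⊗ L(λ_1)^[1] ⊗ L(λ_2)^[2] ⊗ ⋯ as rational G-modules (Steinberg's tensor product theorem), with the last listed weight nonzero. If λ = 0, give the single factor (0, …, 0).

ω-coordinates c = M·v, v = (-83438, -397630):
  c_1 = (19)·(-83438) + (-4)·(-397630) = 5198
  c_2 = (-43)·(-83438) + (9)·(-397630) = 9164
Expand coordinatewise in base 7:
  c_1 = 5198 = 4·7^0 + 0·7^1 + 1·7^2 + 1·7^3 + 2·7^4
  c_2 = 9164 = 1·7^0 + 0·7^1 + 5·7^2 + 5·7^3 + 3·7^4
p-restricted factor λ_0 = (4, 1)
p-restricted factor λ_1 = (0, 0)
p-restricted factor λ_2 = (1, 5)
p-restricted factor λ_3 = (1, 5)
p-restricted factor λ_4 = (2, 3)

((4, 1), (0, 0), (1, 5), (1, 5), (2, 3))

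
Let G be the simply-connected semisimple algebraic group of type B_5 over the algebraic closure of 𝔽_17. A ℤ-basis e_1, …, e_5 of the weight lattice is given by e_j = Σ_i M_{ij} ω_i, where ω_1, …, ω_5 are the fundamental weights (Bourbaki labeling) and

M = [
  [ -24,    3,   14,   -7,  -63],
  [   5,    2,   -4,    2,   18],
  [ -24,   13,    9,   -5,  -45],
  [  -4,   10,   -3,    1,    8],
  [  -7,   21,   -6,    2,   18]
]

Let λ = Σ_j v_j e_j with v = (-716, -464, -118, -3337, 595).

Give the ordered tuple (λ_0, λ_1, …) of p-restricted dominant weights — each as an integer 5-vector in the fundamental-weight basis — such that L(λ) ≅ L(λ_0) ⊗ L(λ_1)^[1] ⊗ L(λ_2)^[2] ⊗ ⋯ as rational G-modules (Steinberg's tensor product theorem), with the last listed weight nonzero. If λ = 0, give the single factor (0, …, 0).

((14, 0, 0, 1, 12),)

In the fundamental-weight basis, λ has coordinates c = M·v (v = (-716, -464, -118, -3337, 595)):
  c_1 = (-24)·(-716) + (3)·(-464) + (14)·(-118) + (-7)·(-3337) + (-63)·(595) = 14
  c_2 = (5)·(-716) + (2)·(-464) + (-4)·(-118) + (2)·(-3337) + (18)·(595) = 0
  c_3 = (-24)·(-716) + (13)·(-464) + (9)·(-118) + (-5)·(-3337) + (-45)·(595) = 0
  c_4 = (-4)·(-716) + (10)·(-464) + (-3)·(-118) + (1)·(-3337) + (8)·(595) = 1
  c_5 = (-7)·(-716) + (21)·(-464) + (-6)·(-118) + (2)·(-3337) + (18)·(595) = 12
p = 17; digits c_i = Σ_j d_{ij}·17^j, 0 ≤ d_{ij} < 17:
  c_1 = 14 = 14·17^0
  c_2 = 0
  c_3 = 0
  c_4 = 1 = 1·17^0
  c_5 = 12 = 12·17^0
p-restricted factor λ_0 = (14, 0, 0, 1, 12)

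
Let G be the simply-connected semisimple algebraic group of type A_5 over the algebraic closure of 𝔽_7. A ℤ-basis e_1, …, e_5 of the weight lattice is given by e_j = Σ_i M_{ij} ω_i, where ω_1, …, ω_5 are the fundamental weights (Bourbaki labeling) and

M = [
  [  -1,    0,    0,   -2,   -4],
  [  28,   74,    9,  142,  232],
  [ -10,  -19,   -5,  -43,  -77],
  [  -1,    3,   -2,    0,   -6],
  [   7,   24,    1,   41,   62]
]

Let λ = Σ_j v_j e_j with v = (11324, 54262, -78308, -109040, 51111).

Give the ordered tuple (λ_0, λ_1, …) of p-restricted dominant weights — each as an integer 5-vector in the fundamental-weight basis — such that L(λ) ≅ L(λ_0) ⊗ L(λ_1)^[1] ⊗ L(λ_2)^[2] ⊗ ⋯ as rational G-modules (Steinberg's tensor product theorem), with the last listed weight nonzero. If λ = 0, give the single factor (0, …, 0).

Change of basis e → ω: c = M·v where v = (11324, 54262, -78308, -109040, 51111):
  c_1 = (-1)·(11324) + (0)·(54262) + (0)·(-78308) + (-2)·(-109040) + (-4)·(51111) = 2312
  c_2 = (28)·(11324) + (74)·(54262) + (9)·(-78308) + (142)·(-109040) + (232)·(51111) = 1760
  c_3 = (-10)·(11324) + (-19)·(54262) + (-5)·(-78308) + (-43)·(-109040) + (-77)·(51111) = 495
  c_4 = (-1)·(11324) + (3)·(54262) + (-2)·(-78308) + (0)·(-109040) + (-6)·(51111) = 1412
  c_5 = (7)·(11324) + (24)·(54262) + (1)·(-78308) + (41)·(-109040) + (62)·(51111) = 1490
Expand coordinatewise in base 7:
  c_1 = 2312 = 2·7^0 + 1·7^1 + 5·7^2 + 6·7^3
  c_2 = 1760 = 3·7^0 + 6·7^1 + 0·7^2 + 5·7^3
  c_3 = 495 = 5·7^0 + 0·7^1 + 3·7^2 + 1·7^3
  c_4 = 1412 = 5·7^0 + 5·7^1 + 0·7^2 + 4·7^3
  c_5 = 1490 = 6·7^0 + 2·7^1 + 2·7^2 + 4·7^3
p-restricted factor λ_0 = (2, 3, 5, 5, 6)
p-restricted factor λ_1 = (1, 6, 0, 5, 2)
p-restricted factor λ_2 = (5, 0, 3, 0, 2)
p-restricted factor λ_3 = (6, 5, 1, 4, 4)

((2, 3, 5, 5, 6), (1, 6, 0, 5, 2), (5, 0, 3, 0, 2), (6, 5, 1, 4, 4))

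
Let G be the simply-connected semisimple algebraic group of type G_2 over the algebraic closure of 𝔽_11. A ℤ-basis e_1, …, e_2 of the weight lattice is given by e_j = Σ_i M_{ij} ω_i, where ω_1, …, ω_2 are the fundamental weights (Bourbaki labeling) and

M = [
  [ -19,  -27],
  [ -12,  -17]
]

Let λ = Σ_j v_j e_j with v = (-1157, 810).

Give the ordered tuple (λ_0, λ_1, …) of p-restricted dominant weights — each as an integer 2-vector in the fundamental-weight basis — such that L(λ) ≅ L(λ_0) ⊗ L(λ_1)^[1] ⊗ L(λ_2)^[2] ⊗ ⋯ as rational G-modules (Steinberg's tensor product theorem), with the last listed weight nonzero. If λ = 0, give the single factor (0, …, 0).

Compute c_i = Σ_j M_{ij} v_j with v = (-1157, 810):
  c_1 = -19*-1157 + -27*810 = 113
  c_2 = -12*-1157 + -17*810 = 114
Expand coordinatewise in base 11:
  c_1 = 113 = 3·11^0 + 10·11^1
  c_2 = 114 = 4·11^0 + 10·11^1
Factor λ_0 = (3, 4)
Factor λ_1 = (10, 10)

((3, 4), (10, 10))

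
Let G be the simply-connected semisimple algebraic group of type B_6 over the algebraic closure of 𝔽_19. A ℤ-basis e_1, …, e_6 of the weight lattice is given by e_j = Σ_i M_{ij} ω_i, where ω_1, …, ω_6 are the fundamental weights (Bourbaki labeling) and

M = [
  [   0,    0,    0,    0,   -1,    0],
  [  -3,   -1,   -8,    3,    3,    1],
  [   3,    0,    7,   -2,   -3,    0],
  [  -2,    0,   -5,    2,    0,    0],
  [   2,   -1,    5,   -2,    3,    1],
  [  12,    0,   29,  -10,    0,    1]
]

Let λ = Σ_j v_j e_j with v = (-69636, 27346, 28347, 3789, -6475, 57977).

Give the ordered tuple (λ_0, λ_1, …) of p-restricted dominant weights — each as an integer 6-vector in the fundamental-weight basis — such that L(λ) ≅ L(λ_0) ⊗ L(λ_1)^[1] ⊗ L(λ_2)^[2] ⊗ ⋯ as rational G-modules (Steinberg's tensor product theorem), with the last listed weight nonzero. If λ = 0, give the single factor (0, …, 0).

Change of basis e → ω: c = M·v where v = (-69636, 27346, 28347, 3789, -6475, 57977):
  c_1 = 0*-69636 + 0*27346 + 0*28347 + 0*3789 + -1*-6475 + 0*57977 = 6475
  c_2 = -3*-69636 + -1*27346 + -8*28347 + 3*3789 + 3*-6475 + 1*57977 = 4705
  c_3 = 3*-69636 + 0*27346 + 7*28347 + -2*3789 + -3*-6475 + 0*57977 = 1368
  c_4 = -2*-69636 + 0*27346 + -5*28347 + 2*3789 + 0*-6475 + 0*57977 = 5115
  c_5 = 2*-69636 + -1*27346 + 5*28347 + -2*3789 + 3*-6475 + 1*57977 = 6091
  c_6 = 12*-69636 + 0*27346 + 29*28347 + -10*3789 + 0*-6475 + 1*57977 = 6518
p = 19; digits c_i = Σ_j d_{ij}·19^j, 0 ≤ d_{ij} < 19:
  c_1 = 6475 = 15·19^0 + 17·19^1 + 17·19^2
  c_2 = 4705 = 12·19^0 + 0·19^1 + 13·19^2
  c_3 = 1368 = 0·19^0 + 15·19^1 + 3·19^2
  c_4 = 5115 = 4·19^0 + 3·19^1 + 14·19^2
  c_5 = 6091 = 11·19^0 + 16·19^1 + 16·19^2
  c_6 = 6518 = 1·19^0 + 1·19^1 + 18·19^2
Factor λ_0 = (15, 12, 0, 4, 11, 1)
Factor λ_1 = (17, 0, 15, 3, 16, 1)
Factor λ_2 = (17, 13, 3, 14, 16, 18)

((15, 12, 0, 4, 11, 1), (17, 0, 15, 3, 16, 1), (17, 13, 3, 14, 16, 18))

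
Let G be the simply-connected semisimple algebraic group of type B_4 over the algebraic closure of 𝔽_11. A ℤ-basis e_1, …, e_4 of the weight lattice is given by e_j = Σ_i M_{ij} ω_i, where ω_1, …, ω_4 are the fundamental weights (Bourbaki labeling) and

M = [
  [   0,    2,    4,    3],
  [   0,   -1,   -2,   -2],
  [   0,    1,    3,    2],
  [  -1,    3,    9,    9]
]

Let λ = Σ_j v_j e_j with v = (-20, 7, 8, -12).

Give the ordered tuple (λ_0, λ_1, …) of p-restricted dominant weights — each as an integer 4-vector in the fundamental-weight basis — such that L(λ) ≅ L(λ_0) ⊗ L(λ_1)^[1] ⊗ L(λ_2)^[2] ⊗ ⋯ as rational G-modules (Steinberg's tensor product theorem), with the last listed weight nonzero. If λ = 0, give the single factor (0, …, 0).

In the fundamental-weight basis, λ has coordinates c = M·v (v = (-20, 7, 8, -12)):
  c_1 = (0)·(-20) + (2)·(7) + (4)·(8) + (3)·(-12) = 10
  c_2 = (0)·(-20) + (-1)·(7) + (-2)·(8) + (-2)·(-12) = 1
  c_3 = (0)·(-20) + (1)·(7) + (3)·(8) + (2)·(-12) = 7
  c_4 = (-1)·(-20) + (3)·(7) + (9)·(8) + (9)·(-12) = 5
Writing each c_i in base p = 11:
  c_1 = 10 = 10·11^0
  c_2 = 1 = 1·11^0
  c_3 = 7 = 7·11^0
  c_4 = 5 = 5·11^0
Factor λ_0 = (10, 1, 7, 5)

((10, 1, 7, 5),)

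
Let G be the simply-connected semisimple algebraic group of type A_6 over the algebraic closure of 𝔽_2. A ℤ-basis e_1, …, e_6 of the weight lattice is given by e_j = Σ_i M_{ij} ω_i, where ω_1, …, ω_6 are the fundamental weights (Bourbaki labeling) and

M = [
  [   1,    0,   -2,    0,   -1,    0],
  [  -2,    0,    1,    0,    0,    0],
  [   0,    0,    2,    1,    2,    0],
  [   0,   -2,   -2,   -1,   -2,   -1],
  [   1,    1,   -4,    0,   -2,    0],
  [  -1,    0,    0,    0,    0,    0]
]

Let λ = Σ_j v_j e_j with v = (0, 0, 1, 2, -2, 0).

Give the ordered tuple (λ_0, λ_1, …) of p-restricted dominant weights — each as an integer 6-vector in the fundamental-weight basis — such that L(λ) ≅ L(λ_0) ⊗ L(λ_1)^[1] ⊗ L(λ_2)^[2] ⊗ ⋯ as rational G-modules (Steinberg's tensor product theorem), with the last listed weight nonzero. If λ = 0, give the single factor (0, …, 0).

In the fundamental-weight basis, λ has coordinates c = M·v (v = (0, 0, 1, 2, -2, 0)):
  c_1 = 1*0 + 0*0 + -2*1 + 0*2 + -1*-2 + 0*0 = 0
  c_2 = -2*0 + 0*0 + 1*1 + 0*2 + 0*-2 + 0*0 = 1
  c_3 = 0*0 + 0*0 + 2*1 + 1*2 + 2*-2 + 0*0 = 0
  c_4 = 0*0 + -2*0 + -2*1 + -1*2 + -2*-2 + -1*0 = 0
  c_5 = 1*0 + 1*0 + -4*1 + 0*2 + -2*-2 + 0*0 = 0
  c_6 = -1*0 + 0*0 + 0*1 + 0*2 + 0*-2 + 0*0 = 0
Expand coordinatewise in base 2:
  c_1 = 0
  c_2 = 1 = 1·2^0
  c_3 = 0
  c_4 = 0
  c_5 = 0
  c_6 = 0
λ_0 = (0, 1, 0, 0, 0, 0)

((0, 1, 0, 0, 0, 0),)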